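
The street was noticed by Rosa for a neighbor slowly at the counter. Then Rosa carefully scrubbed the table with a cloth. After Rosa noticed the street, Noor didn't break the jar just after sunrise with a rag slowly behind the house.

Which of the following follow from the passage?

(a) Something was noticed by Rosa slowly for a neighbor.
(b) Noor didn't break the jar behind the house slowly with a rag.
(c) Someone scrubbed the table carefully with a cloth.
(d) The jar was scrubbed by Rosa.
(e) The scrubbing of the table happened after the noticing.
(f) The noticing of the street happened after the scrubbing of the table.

(a), (c), (e)

(a) Entailed — the original entails any weakening of itself; this just drops 'at the counter' and generalizes the patient.
(b) Not entailed — dropping 'just after sunrise' under negation is not valid — the original leaves open that Noor broke the jar some other way.
(c) Entailed — generalizing the agent leaves a sub-description the original still satisfies.
(d) Not entailed — Rosa scrubbed the table, not the jar; the jar belongs to the breaking event.
(e) Entailed — the narrative places the noticing before the scrubbing.
(f) Not entailed — the narrative places the noticing before the scrubbing, not after.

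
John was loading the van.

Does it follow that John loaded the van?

'was loading' is progressive; for an accomplishment like 'load the van', it doesn't entail completion.

no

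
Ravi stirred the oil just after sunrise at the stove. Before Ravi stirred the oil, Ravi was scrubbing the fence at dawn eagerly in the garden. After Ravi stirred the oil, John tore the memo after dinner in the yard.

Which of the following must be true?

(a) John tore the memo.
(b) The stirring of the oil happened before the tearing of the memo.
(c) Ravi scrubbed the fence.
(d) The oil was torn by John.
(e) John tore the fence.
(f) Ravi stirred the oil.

(a) Entailed — this follows by dropping conjuncts from the tearing event's description.
(b) Entailed — the narrative places the stirring before the tearing.
(c) Entailed — 'scrub' is an activity; 'was scrubbing' entails that some scrubbing happened, so 'scrubbed' holds.
(d) Not entailed — John tore the memo, not the oil; the oil belongs to the stirring event.
(e) Not entailed — John tore the memo, not the fence; the fence belongs to the scrubbing event.
(f) Entailed — the original entails any weakening of itself; this just drops 'at the stove', 'just after sunrise'.

(a), (b), (c), (f)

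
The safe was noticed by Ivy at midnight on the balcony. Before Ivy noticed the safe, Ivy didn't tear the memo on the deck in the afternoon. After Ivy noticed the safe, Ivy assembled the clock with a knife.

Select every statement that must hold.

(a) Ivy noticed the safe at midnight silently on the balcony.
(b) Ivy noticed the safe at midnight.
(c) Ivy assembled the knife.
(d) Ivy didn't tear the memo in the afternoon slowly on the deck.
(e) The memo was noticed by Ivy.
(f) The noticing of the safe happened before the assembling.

(a) Not entailed — 'silently' adds information not in the original event.
(b) Entailed — every conjunct here is already in the original noticing event.
(c) Not entailed — the knife is the instrument, not what was assembled.
(d) Entailed — under negation, adding a further restriction is entailed: if no such tearing event occurred, none occurred slowly either.
(e) Not entailed — Ivy noticed the safe, not the memo; the memo belongs to the tearing event.
(f) Entailed — the narrative places the noticing before the assembling.

(b), (d), (f)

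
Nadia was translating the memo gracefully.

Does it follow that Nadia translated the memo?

'was translating' is progressive; for an accomplishment like 'translate the memo', it doesn't entail completion.

no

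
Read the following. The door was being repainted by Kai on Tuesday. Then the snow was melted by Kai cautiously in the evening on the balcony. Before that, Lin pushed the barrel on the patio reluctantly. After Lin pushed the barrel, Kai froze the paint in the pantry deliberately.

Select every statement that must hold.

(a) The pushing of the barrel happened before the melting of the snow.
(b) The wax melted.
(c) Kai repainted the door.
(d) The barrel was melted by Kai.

(a)

(a) Entailed — the narrative places the pushing before the melting.
(b) Not entailed — the snow is what melted, not the wax.
(c) Not entailed — 'was repainting' is progressive on an accomplishment; it does not entail the completed 'repainted'.
(d) Not entailed — Kai melted the snow, not the barrel; the barrel belongs to the pushing event.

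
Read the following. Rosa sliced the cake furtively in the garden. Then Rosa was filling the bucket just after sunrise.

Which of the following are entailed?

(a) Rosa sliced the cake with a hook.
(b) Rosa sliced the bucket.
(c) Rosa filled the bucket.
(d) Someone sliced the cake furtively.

(d)

(a) Not entailed — 'with a hook' adds information not in the original event.
(b) Not entailed — Rosa sliced the cake, not the bucket; the bucket belongs to the filling event.
(c) Not entailed — 'was filling' is progressive on an accomplishment; it does not entail the completed 'filled'.
(d) Entailed — dropping 'in the garden' and generalizing the agent leaves a sub-description the original still satisfies.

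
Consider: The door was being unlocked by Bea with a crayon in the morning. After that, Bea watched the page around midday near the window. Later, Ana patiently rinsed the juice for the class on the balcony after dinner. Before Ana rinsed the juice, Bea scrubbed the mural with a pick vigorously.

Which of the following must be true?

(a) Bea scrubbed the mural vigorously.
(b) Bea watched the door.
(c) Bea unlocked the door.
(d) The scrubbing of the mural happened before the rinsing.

(a), (d)

(a) Entailed — every conjunct here is already in the original scrubbing event.
(b) Not entailed — Bea watched the page, not the door; the door belongs to the unlocking event.
(c) Not entailed — 'was unlocking' is progressive on an accomplishment; it does not entail the completed 'unlocked'.
(d) Entailed — the narrative places the scrubbing before the rinsing.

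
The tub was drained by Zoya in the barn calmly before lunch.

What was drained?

the tub

'the tub' marks the patient of the draining event.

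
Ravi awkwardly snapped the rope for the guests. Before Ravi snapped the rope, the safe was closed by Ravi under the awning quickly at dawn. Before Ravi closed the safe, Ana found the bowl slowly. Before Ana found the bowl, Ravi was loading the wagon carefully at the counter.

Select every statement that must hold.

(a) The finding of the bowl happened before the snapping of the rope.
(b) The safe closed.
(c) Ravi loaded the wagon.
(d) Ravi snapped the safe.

(a), (b)

(a) Entailed — the narrative places the finding before the snapping.
(b) Entailed — 'Ravi closed the safe' is causative; it entails the inchoative 'the safe closed'.
(c) Not entailed — 'was loading' is progressive on an accomplishment; it does not entail the completed 'loaded'.
(d) Not entailed — Ravi snapped the rope, not the safe; the safe belongs to the closing event.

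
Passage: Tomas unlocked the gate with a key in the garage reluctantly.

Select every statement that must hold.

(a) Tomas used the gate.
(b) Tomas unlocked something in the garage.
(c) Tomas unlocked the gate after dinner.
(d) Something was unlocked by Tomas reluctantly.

(b), (d)

(a) Not entailed — the gate is the patient, not an instrument — Tomas used a key.
(b) Entailed — the original entails any weakening of itself; this just drops 'with a key', 'reluctantly' and generalizes the patient.
(c) Not entailed — 'after dinner' adds information not in the original event.
(d) Entailed — this follows by dropping conjuncts from the unlocking event's description.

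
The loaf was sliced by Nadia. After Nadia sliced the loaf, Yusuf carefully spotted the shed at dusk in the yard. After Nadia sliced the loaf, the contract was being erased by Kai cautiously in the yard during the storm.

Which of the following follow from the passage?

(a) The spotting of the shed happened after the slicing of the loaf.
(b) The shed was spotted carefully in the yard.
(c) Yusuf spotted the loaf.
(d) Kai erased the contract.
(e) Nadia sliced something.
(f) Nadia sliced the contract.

(a), (b), (e)

(a) Entailed — the narrative places the slicing before the spotting.
(b) Entailed — dropping 'at dusk' and generalizing the agent leaves a sub-description the original still satisfies.
(c) Not entailed — Yusuf spotted the shed, not the loaf; the loaf belongs to the slicing event.
(d) Not entailed — 'was erasing' is progressive on an accomplishment; it does not entail the completed 'erased'.
(e) Entailed — the original entails any weakening of itself; this just generalizes the patient.
(f) Not entailed — Nadia sliced the loaf, not the contract; the contract belongs to the erasing event.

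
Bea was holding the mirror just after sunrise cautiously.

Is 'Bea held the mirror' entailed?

'hold' is atelic; if Bea was holding the mirror, then Bea held the mirror (for some time).

yes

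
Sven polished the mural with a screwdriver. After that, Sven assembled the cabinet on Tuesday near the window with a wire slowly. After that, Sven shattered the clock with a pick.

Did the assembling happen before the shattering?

yes

The narrative orders the assembling before the shattering.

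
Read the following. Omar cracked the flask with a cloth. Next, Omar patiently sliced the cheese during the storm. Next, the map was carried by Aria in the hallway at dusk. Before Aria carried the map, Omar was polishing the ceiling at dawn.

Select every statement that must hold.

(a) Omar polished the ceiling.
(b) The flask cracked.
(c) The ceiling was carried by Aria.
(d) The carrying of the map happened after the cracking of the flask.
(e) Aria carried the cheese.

(a) Entailed — 'polish' is an activity; 'was polishing' entails that some polishing happened, so 'polished' holds.
(b) Entailed — 'Omar cracked the flask' is causative; it entails the inchoative 'the flask cracked'.
(c) Not entailed — Aria carried the map, not the ceiling; the ceiling belongs to the polishing event.
(d) Entailed — the narrative places the cracking before the carrying.
(e) Not entailed — Aria carried the map, not the cheese; the cheese belongs to the slicing event.

(a), (b), (d)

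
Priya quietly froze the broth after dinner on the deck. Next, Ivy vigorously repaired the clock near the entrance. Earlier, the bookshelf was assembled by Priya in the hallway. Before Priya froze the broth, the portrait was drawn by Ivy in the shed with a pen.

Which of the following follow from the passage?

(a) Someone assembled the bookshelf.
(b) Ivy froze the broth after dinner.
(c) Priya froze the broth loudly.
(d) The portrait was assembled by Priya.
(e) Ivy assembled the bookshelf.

(a) Entailed — the original entails any weakening of itself; this just drops 'in the hallway' and generalizes the agent.
(b) Not entailed — the passage has Priya freezing the broth, not Ivy.
(c) Not entailed — 'loudly' adds a manner not in (and inconsistent with) the original.
(d) Not entailed — Priya assembled the bookshelf, not the portrait; the portrait belongs to the drawing event.
(e) Not entailed — the passage has Priya assembling the bookshelf, not Ivy.

(a)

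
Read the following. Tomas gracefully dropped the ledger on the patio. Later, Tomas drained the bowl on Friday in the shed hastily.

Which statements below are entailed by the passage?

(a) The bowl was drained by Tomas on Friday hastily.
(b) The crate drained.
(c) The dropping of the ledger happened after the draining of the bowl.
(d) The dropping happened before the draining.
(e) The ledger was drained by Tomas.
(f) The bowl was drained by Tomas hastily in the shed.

(a), (d), (f)

(a) Entailed — every conjunct here is already in the original draining event.
(b) Not entailed — the bowl is what drained, not the crate.
(c) Not entailed — the narrative places the dropping before the draining, not after.
(d) Entailed — the narrative places the dropping before the draining.
(e) Not entailed — Tomas drained the bowl, not the ledger; the ledger belongs to the dropping event.
(f) Entailed — every conjunct here is already in the original draining event.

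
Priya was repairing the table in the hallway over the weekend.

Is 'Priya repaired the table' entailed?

no

'was repairing' is progressive; for an accomplishment like 'repair the table', it doesn't entail completion.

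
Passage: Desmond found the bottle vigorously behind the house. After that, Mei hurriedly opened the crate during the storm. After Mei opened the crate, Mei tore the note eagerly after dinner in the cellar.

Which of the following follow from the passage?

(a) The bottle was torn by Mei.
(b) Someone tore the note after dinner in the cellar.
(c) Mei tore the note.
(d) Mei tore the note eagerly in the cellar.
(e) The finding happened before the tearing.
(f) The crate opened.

(b), (c), (d), (e), (f)

(a) Not entailed — Mei tore the note, not the bottle; the bottle belongs to the finding event.
(b) Entailed — every conjunct here is already in the original tearing event.
(c) Entailed — this follows by dropping conjuncts from the tearing event's description.
(d) Entailed — this follows by dropping conjuncts from the tearing event's description.
(e) Entailed — the narrative places the finding before the tearing.
(f) Entailed — 'Mei opened the crate' is causative; it entails the inchoative 'the crate opened'.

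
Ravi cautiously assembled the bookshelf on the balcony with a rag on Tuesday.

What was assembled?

the bookshelf

'the bookshelf' marks the patient of the assembling event.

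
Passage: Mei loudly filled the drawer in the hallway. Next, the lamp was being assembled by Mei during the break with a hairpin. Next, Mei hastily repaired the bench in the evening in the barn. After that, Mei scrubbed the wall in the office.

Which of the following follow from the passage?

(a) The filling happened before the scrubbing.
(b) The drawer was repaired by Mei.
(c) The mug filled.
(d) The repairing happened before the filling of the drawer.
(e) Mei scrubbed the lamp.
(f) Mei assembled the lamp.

(a)

(a) Entailed — the narrative places the filling before the scrubbing.
(b) Not entailed — Mei repaired the bench, not the drawer; the drawer belongs to the filling event.
(c) Not entailed — the drawer is what filled, not the mug.
(d) Not entailed — the narrative places the filling before the repairing, not after.
(e) Not entailed — Mei scrubbed the wall, not the lamp; the lamp belongs to the assembling event.
(f) Not entailed — 'was assembling' is progressive on an accomplishment; it does not entail the completed 'assembled'.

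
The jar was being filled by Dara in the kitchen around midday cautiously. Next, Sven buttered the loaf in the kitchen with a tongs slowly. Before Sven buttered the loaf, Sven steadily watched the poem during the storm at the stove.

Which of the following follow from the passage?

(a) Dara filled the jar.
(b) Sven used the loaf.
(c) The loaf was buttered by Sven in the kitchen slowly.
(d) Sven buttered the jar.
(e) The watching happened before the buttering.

(c), (e)

(a) Not entailed — 'was filling' is progressive on an accomplishment; it does not entail the completed 'filled'.
(b) Not entailed — the loaf is the patient, not an instrument — Sven used a tongs.
(c) Entailed — every conjunct here is already in the original buttering event.
(d) Not entailed — Sven buttered the loaf, not the jar; the jar belongs to the filling event.
(e) Entailed — the narrative places the watching before the buttering.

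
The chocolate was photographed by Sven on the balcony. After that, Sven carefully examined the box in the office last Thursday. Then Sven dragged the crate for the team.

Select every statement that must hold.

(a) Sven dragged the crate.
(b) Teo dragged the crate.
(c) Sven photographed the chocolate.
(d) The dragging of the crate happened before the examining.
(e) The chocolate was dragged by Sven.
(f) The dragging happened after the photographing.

(a) Entailed — this follows by dropping conjuncts from the dragging event's description.
(b) Not entailed — the passage has Sven dragging the crate, not Teo.
(c) Entailed — the original entails any weakening of itself; this just drops 'on the balcony'.
(d) Not entailed — the narrative places the examining before the dragging, not after.
(e) Not entailed — Sven dragged the crate, not the chocolate; the chocolate belongs to the photographing event.
(f) Entailed — the narrative places the photographing before the dragging.

(a), (c), (f)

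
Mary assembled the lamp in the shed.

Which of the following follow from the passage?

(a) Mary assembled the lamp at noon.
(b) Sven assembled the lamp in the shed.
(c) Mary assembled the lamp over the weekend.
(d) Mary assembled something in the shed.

(a) Not entailed — 'at noon' adds information not in the original event.
(b) Not entailed — the passage has Mary assembling the lamp, not Sven.
(c) Not entailed — 'over the weekend' adds information not in the original event.
(d) Entailed — every conjunct here is already in the original assembling event.

(d)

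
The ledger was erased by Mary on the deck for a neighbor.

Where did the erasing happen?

on the deck

'on the deck' marks the location of the erasing event.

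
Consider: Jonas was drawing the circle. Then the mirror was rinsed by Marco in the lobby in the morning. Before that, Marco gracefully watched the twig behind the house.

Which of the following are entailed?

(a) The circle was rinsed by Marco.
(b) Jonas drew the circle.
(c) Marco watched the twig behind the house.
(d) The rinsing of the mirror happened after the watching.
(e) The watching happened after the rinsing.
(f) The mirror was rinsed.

(c), (d), (f)

(a) Not entailed — Marco rinsed the mirror, not the circle; the circle belongs to the drawing event.
(b) Not entailed — 'was drawing' is progressive on an accomplishment; it does not entail the completed 'drew'.
(c) Entailed — this follows by dropping conjuncts from the watching event's description.
(d) Entailed — the narrative places the watching before the rinsing.
(e) Not entailed — the narrative places the watching before the rinsing, not after.
(f) Entailed — this follows by dropping conjuncts from the rinsing event's description.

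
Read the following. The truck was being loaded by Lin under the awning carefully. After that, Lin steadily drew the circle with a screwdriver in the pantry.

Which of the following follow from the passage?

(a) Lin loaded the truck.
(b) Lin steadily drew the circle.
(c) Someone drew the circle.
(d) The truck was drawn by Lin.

(b), (c)

(a) Not entailed — 'was loading' is progressive on an accomplishment; it does not entail the completed 'loaded'.
(b) Entailed — the original entails any weakening of itself; this just drops 'in the pantry', 'with a screwdriver'.
(c) Entailed — the original entails any weakening of itself; this just drops 'in the pantry', 'steadily', 'with a screwdriver' and generalizes the agent.
(d) Not entailed — Lin drew the circle, not the truck; the truck belongs to the loading event.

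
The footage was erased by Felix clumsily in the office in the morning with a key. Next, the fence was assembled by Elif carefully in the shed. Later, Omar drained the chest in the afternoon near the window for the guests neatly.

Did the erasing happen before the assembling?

yes

The narrative orders the erasing before the assembling.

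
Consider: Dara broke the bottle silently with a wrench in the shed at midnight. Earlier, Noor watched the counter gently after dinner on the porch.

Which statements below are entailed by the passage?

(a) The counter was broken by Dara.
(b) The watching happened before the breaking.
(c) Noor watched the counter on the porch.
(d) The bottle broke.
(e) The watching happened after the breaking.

(a) Not entailed — Dara broke the bottle, not the counter; the counter belongs to the watching event.
(b) Entailed — the narrative places the watching before the breaking.
(c) Entailed — dropping 'gently', 'after dinner' leaves a sub-description the original still satisfies.
(d) Entailed — 'Dara broke the bottle' is causative; it entails the inchoative 'the bottle broke'.
(e) Not entailed — the narrative places the watching before the breaking, not after.

(b), (c), (d)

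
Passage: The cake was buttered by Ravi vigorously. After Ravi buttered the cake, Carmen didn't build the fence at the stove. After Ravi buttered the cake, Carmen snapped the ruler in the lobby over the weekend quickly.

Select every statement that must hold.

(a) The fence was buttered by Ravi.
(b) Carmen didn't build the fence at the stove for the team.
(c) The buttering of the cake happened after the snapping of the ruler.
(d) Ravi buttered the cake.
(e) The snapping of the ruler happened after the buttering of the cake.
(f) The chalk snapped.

(b), (d), (e)

(a) Not entailed — Ravi buttered the cake, not the fence; the fence belongs to the building event.
(b) Entailed — under negation, adding a further restriction is entailed: if no such building event occurred, none occurred for the team either.
(c) Not entailed — the narrative places the buttering before the snapping, not after.
(d) Entailed — this follows by dropping conjuncts from the buttering event's description.
(e) Entailed — the narrative places the buttering before the snapping.
(f) Not entailed — the ruler is what snapped, not the chalk.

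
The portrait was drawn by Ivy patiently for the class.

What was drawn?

'the portrait' marks the patient of the drawing event.

the portrait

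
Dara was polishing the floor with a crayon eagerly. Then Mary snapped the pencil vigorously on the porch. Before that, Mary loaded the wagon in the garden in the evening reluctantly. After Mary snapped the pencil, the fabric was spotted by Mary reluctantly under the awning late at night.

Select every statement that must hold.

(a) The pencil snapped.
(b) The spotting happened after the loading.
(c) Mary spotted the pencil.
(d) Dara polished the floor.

(a), (b), (d)

(a) Entailed — 'Mary snapped the pencil' is causative; it entails the inchoative 'the pencil snapped'.
(b) Entailed — the narrative places the loading before the spotting.
(c) Not entailed — Mary spotted the fabric, not the pencil; the pencil belongs to the snapping event.
(d) Entailed — 'polish' is an activity; 'was polishing' entails that some polishing happened, so 'polished' holds.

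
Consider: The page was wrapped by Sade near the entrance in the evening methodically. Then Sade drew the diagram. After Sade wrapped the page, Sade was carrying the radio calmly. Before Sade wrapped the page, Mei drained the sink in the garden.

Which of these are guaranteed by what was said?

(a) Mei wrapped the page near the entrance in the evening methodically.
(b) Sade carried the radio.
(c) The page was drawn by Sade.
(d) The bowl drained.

(a) Not entailed — the passage has Sade wrapping the page, not Mei.
(b) Entailed — 'carry' is an activity; 'was carrying' entails that some carrying happened, so 'carried' holds.
(c) Not entailed — Sade drew the diagram, not the page; the page belongs to the wrapping event.
(d) Not entailed — the sink is what drained, not the bowl.

(b)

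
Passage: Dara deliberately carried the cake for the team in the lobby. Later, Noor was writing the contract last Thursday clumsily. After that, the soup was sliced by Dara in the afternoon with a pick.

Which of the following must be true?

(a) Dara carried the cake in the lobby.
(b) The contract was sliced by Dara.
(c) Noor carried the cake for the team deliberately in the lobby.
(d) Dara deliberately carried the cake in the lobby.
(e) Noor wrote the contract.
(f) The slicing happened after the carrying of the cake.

(a) Entailed — the original entails any weakening of itself; this just drops 'for the team', 'deliberately'.
(b) Not entailed — Dara sliced the soup, not the contract; the contract belongs to the writing event.
(c) Not entailed — the passage has Dara carrying the cake, not Noor.
(d) Entailed — this follows by dropping conjuncts from the carrying event's description.
(e) Not entailed — 'was writing' is progressive on an accomplishment; it does not entail the completed 'wrote'.
(f) Entailed — the narrative places the carrying before the slicing.

(a), (d), (f)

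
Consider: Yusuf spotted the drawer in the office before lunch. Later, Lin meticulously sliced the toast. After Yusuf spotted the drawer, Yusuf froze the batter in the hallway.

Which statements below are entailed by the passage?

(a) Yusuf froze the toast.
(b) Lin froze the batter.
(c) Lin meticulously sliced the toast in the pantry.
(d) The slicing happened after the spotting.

(a) Not entailed — Yusuf froze the batter, not the toast; the toast belongs to the slicing event.
(b) Not entailed — the passage has Yusuf freezing the batter, not Lin.
(c) Not entailed — 'in the pantry' adds information not in the original event.
(d) Entailed — the narrative places the spotting before the slicing.

(d)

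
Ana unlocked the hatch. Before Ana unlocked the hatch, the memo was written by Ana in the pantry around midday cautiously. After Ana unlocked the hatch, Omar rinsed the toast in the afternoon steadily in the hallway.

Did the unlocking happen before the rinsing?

yes

The narrative orders the unlocking before the rinsing.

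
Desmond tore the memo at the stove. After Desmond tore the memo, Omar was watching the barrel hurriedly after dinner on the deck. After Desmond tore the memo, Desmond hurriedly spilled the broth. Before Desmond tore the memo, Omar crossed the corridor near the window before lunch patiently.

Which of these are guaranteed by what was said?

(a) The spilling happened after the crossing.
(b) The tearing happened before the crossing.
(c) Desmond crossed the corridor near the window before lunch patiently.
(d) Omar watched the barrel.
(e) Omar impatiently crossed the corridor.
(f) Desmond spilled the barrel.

(a), (d)

(a) Entailed — the narrative places the crossing before the spilling.
(b) Not entailed — the narrative places the crossing before the tearing, not after.
(c) Not entailed — the passage has Omar crossing the corridor, not Desmond.
(d) Entailed — 'watch' is an activity; 'was watching' entails that some watching happened, so 'watched' holds.
(e) Not entailed — 'impatiently' adds a manner not in (and inconsistent with) the original.
(f) Not entailed — Desmond spilled the broth, not the barrel; the barrel belongs to the watching event.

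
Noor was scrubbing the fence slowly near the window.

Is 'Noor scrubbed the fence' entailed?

'scrub' is atelic; if Noor was scrubbing the fence, then Noor scrubbed the fence (for some time).

yes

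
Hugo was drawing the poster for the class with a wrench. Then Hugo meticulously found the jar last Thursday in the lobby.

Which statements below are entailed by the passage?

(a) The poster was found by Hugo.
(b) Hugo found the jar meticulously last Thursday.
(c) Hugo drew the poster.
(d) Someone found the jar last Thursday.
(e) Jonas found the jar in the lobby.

(a) Not entailed — Hugo found the jar, not the poster; the poster belongs to the drawing event.
(b) Entailed — this follows by dropping conjuncts from the finding event's description.
(c) Not entailed — 'was drawing' is progressive on an accomplishment; it does not entail the completed 'drew'.
(d) Entailed — this follows by dropping conjuncts from the finding event's description.
(e) Not entailed — the passage has Hugo finding the jar, not Jonas.

(b), (d)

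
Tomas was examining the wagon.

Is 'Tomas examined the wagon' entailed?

yes

'examine' is atelic; if Tomas was examining the wagon, then Tomas examined the wagon (for some time).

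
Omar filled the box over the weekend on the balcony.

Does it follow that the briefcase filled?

Nothing is said about any briefcase; only the box is affected.

no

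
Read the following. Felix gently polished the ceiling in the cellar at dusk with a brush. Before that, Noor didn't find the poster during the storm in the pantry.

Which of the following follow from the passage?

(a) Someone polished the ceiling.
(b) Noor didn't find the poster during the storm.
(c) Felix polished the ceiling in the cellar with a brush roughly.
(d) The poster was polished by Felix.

(a)

(a) Entailed — the original entails any weakening of itself; this just drops 'at dusk', 'gently', 'with a brush', 'in the cellar' and generalizes the agent.
(b) Not entailed — dropping 'in the pantry' under negation is not valid — the original leaves open that Noor found the poster some other way.
(c) Not entailed — 'roughly' adds a manner not in (and inconsistent with) the original.
(d) Not entailed — Felix polished the ceiling, not the poster; the poster belongs to the finding event.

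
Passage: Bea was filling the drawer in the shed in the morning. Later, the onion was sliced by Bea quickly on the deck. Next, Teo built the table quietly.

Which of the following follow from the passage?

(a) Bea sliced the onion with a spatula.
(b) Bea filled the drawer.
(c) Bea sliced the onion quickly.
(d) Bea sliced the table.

(a) Not entailed — 'with a spatula' adds information not in the original event.
(b) Not entailed — 'was filling' is progressive on an accomplishment; it does not entail the completed 'filled'.
(c) Entailed — the original entails any weakening of itself; this just drops 'on the deck'.
(d) Not entailed — Bea sliced the onion, not the table; the table belongs to the building event.

(c)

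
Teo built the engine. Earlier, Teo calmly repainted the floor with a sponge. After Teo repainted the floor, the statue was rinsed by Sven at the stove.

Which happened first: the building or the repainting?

the repainting

The connectives place the repainting before the building.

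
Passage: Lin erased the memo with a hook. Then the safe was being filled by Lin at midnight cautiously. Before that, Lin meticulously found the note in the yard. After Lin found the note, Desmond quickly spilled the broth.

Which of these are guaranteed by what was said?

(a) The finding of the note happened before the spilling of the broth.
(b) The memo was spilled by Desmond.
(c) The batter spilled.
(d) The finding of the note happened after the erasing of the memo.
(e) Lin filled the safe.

(a) Entailed — the narrative places the finding before the spilling.
(b) Not entailed — Desmond spilled the broth, not the memo; the memo belongs to the erasing event.
(c) Not entailed — the broth is what spilled, not the batter.
(d) Not entailed — the narrative doesn't order the erasing relative to the finding.
(e) Not entailed — 'was filling' is progressive on an accomplishment; it does not entail the completed 'filled'.

(a)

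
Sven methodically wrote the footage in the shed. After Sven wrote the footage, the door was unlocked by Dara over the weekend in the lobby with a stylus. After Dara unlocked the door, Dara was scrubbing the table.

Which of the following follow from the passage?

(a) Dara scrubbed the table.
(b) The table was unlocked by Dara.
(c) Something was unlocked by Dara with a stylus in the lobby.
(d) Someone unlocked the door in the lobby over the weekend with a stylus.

(a) Entailed — 'scrub' is an activity; 'was scrubbing' entails that some scrubbing happened, so 'scrubbed' holds.
(b) Not entailed — Dara unlocked the door, not the table; the table belongs to the scrubbing event.
(c) Entailed — dropping 'over the weekend' and generalizing the patient leaves a sub-description the original still satisfies.
(d) Entailed — this follows by dropping conjuncts from the unlocking event's description.

(a), (c), (d)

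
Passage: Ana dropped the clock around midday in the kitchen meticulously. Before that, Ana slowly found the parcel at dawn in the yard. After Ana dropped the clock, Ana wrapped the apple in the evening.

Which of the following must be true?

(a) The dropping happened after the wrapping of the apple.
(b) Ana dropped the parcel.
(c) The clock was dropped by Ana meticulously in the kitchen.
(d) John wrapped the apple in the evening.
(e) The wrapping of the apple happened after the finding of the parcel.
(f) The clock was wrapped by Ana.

(c), (e)

(a) Not entailed — the narrative places the dropping before the wrapping, not after.
(b) Not entailed — Ana dropped the clock, not the parcel; the parcel belongs to the finding event.
(c) Entailed — every conjunct here is already in the original dropping event.
(d) Not entailed — the passage has Ana wrapping the apple, not John.
(e) Entailed — the narrative places the finding before the wrapping.
(f) Not entailed — Ana wrapped the apple, not the clock; the clock belongs to the dropping event.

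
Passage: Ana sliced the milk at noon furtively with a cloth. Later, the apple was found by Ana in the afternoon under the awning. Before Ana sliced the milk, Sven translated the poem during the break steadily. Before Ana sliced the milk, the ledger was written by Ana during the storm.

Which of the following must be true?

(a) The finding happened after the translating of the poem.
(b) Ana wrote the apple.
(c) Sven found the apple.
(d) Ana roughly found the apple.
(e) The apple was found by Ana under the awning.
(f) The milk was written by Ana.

(a), (e)

(a) Entailed — the narrative places the translating before the finding.
(b) Not entailed — Ana wrote the ledger, not the apple; the apple belongs to the finding event.
(c) Not entailed — the passage has Ana finding the apple, not Sven.
(d) Not entailed — 'roughly' adds information not in the original event.
(e) Entailed — the original entails any weakening of itself; this just drops 'in the afternoon'.
(f) Not entailed — Ana wrote the ledger, not the milk; the milk belongs to the slicing event.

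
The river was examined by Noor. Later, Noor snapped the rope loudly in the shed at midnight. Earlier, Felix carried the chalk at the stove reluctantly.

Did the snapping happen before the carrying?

The narrative orders the carrying before the snapping.

no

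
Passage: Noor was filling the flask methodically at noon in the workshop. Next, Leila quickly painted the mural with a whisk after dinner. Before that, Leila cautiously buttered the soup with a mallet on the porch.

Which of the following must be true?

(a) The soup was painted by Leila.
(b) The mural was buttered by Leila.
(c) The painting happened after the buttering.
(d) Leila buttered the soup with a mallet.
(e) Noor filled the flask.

(c), (d)

(a) Not entailed — Leila painted the mural, not the soup; the soup belongs to the buttering event.
(b) Not entailed — Leila buttered the soup, not the mural; the mural belongs to the painting event.
(c) Entailed — the narrative places the buttering before the painting.
(d) Entailed — the original entails any weakening of itself; this just drops 'on the porch', 'cautiously'.
(e) Not entailed — 'was filling' is progressive on an accomplishment; it does not entail the completed 'filled'.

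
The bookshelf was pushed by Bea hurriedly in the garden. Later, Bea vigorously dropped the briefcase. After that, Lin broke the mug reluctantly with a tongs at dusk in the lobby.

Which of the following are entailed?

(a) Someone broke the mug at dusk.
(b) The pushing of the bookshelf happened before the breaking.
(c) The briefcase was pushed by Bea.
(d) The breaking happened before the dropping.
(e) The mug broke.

(a), (b), (e)

(a) Entailed — every conjunct here is already in the original breaking event.
(b) Entailed — the narrative places the pushing before the breaking.
(c) Not entailed — Bea pushed the bookshelf, not the briefcase; the briefcase belongs to the dropping event.
(d) Not entailed — the narrative places the dropping before the breaking, not after.
(e) Entailed — 'Lin broke the mug' is causative; it entails the inchoative 'the mug broke'.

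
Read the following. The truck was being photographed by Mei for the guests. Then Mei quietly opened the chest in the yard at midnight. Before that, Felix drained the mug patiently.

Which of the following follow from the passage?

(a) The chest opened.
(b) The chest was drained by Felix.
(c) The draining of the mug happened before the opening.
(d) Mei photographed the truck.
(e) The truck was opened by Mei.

(a) Entailed — 'Mei opened the chest' is causative; it entails the inchoative 'the chest opened'.
(b) Not entailed — Felix drained the mug, not the chest; the chest belongs to the opening event.
(c) Entailed — the narrative places the draining before the opening.
(d) Not entailed — 'was photographing' is progressive on an accomplishment; it does not entail the completed 'photographed'.
(e) Not entailed — Mei opened the chest, not the truck; the truck belongs to the photographing event.

(a), (c)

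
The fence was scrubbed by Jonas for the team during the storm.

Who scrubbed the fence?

'Jonas' marks the agent of the scrubbing event.

Jonas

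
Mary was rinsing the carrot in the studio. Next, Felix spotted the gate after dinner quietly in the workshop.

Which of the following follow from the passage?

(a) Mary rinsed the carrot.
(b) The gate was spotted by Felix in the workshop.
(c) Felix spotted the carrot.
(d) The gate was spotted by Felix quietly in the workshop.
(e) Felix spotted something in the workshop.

(a) Entailed — 'rinse' is an activity; 'was rinsing' entails that some rinsing happened, so 'rinsed' holds.
(b) Entailed — the original entails any weakening of itself; this just drops 'quietly', 'after dinner'.
(c) Not entailed — Felix spotted the gate, not the carrot; the carrot belongs to the rinsing event.
(d) Entailed — this follows by dropping conjuncts from the spotting event's description.
(e) Entailed — every conjunct here is already in the original spotting event.

(a), (b), (d), (e)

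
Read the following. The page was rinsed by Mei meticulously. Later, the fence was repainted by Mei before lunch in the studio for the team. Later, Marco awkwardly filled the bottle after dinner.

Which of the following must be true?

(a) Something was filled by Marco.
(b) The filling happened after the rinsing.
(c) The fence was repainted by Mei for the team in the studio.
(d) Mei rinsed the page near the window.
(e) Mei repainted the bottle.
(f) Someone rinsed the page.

(a), (b), (c), (f)

(a) Entailed — this follows by dropping conjuncts from the filling event's description.
(b) Entailed — the narrative places the rinsing before the filling.
(c) Entailed — every conjunct here is already in the original repainting event.
(d) Not entailed — 'near the window' adds information not in the original event.
(e) Not entailed — Mei repainted the fence, not the bottle; the bottle belongs to the filling event.
(f) Entailed — this follows by dropping conjuncts from the rinsing event's description.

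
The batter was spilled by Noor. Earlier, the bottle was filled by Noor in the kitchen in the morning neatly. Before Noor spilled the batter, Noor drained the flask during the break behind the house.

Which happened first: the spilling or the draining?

the draining

The connectives place the draining before the spilling.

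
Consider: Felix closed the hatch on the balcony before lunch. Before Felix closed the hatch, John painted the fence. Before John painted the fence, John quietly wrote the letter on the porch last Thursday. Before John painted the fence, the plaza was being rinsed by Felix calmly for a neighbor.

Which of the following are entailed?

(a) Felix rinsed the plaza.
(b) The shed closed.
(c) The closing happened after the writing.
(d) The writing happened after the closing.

(a), (c)

(a) Entailed — 'rinse' is an activity; 'was rinsing' entails that some rinsing happened, so 'rinsed' holds.
(b) Not entailed — the hatch is what closed, not the shed.
(c) Entailed — the narrative places the writing before the closing.
(d) Not entailed — the narrative places the writing before the closing, not after.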